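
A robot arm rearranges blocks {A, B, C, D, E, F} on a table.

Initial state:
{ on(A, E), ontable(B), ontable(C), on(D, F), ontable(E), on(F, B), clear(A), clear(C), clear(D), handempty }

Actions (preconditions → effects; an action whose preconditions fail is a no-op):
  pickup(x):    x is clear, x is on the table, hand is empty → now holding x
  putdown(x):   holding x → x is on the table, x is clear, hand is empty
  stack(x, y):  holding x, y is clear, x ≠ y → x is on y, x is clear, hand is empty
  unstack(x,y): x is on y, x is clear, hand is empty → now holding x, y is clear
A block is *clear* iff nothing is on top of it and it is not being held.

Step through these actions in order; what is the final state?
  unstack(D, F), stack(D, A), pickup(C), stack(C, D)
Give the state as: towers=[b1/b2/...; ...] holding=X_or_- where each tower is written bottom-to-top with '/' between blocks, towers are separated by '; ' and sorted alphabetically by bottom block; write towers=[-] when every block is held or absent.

step 1 (unstack(D, F)): towers=[B/F; C; E/A] holding=D
step 2 (stack(D, A)): towers=[B/F; C; E/A/D] holding=-
step 3 (pickup(C)): towers=[B/F; E/A/D] holding=C
step 4 (stack(C, D)): towers=[B/F; E/A/D/C] holding=-

towers=[B/F; E/A/D/C] holding=-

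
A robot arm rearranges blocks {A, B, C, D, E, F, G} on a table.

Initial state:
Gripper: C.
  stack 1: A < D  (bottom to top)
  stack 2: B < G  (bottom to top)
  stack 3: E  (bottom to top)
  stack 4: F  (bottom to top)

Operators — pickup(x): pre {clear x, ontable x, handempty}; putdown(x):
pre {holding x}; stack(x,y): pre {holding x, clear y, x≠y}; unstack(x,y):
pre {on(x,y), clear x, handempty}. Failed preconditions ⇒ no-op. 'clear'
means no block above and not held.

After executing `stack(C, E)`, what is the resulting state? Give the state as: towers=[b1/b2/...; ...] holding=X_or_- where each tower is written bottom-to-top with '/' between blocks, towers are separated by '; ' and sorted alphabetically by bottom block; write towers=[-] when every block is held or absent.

towers=[A/D; B/G; E/C; F] holding=-

before: towers=[A/D; B/G; E; F] holding=C
pre[stack(C, E)]: holding(C) ✓, clear(E) ✓, C≠E ✓
all met → apply stack(C, E)
after:  towers=[A/D; B/G; E/C; F] holding=-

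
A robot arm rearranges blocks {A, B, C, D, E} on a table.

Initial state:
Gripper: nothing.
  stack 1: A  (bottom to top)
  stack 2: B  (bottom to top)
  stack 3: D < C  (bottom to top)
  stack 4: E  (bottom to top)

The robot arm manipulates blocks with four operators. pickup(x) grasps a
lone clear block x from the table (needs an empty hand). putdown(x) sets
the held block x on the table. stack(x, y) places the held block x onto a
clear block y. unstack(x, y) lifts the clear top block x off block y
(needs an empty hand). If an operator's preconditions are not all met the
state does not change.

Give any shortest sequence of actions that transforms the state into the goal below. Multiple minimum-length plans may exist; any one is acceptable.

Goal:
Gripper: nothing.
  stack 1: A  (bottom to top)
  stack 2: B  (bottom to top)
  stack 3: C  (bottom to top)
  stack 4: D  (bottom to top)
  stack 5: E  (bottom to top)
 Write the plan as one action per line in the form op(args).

unstack(C, D)
putdown(C)

step 1 (unstack(C, D)): towers=[A; B; D; E] holding=C
step 2 (putdown(C)): towers=[A; B; C; D; E] holding=-
goal check: towers=[A; B; C; D; E] holding=- — reached (length 2, optimal by BFS)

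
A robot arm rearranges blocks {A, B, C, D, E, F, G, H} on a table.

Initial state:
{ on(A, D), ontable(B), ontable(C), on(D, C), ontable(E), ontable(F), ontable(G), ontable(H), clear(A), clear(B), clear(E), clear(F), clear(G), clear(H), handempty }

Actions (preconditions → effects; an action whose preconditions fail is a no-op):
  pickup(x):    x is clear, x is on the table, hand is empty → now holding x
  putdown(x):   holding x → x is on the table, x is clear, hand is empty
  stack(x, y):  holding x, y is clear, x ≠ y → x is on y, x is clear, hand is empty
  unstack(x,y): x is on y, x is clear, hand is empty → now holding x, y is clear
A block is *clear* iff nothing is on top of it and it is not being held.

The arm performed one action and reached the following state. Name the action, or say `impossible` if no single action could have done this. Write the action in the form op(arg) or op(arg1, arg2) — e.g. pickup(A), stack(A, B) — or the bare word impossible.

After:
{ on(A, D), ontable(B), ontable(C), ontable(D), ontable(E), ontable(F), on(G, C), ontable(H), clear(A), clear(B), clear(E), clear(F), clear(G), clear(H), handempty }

target: towers=[B; C/G; D/A; E; F; H] holding=-
         pickup(G) → towers=[B; C/D/A; E; F; H] holding=G
     unstack(A, D) → towers=[B; C/D; E; F; G; H] holding=A
         pickup(E) → towers=[B; C/D/A; F; G; H] holding=E
         pickup(H) → towers=[B; C/D/A; E; F; G] holding=H
         pickup(B) → towers=[C/D/A; E; F; G; H] holding=B
         pickup(F) → towers=[B; C/D/A; E; G; H] holding=F
none of the 6 applicable actions match → impossible

impossible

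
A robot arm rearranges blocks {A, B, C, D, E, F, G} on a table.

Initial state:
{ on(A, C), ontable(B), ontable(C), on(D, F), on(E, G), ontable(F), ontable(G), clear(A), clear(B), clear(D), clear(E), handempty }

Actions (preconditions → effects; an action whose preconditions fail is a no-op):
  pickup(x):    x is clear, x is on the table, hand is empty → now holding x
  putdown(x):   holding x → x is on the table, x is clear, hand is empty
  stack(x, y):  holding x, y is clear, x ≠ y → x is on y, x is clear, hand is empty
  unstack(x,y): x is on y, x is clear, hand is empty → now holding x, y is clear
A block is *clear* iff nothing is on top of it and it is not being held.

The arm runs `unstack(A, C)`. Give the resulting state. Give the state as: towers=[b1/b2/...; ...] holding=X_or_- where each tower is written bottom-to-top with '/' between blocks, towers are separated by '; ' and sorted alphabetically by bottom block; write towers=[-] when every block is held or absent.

towers=[B; C; F/D; G/E] holding=A

before: towers=[B; C/A; F/D; G/E] holding=-
pre[unstack(A, C)]: on(A,C) ok, clear(A) ok, handempty ok
all met → apply unstack(A, C)
after:  towers=[B; C; F/D; G/E] holding=A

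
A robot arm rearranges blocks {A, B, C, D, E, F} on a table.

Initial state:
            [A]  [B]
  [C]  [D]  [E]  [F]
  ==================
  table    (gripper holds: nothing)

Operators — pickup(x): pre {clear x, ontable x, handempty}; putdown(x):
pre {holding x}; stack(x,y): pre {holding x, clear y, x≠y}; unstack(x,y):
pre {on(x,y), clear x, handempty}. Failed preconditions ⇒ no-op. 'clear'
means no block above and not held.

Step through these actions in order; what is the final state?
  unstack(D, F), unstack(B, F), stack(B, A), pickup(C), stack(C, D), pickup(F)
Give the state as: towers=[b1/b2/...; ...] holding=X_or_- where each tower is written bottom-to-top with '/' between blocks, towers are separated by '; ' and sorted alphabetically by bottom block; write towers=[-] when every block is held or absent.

step 1 (unstack(D, F)) [no-op]: towers=[C; D; E/A; F/B] holding=-
step 2 (unstack(B, F)): towers=[C; D; E/A; F] holding=B
step 3 (stack(B, A)): towers=[C; D; E/A/B; F] holding=-
step 4 (pickup(C)): towers=[D; E/A/B; F] holding=C
step 5 (stack(C, D)): towers=[D/C; E/A/B; F] holding=-
step 6 (pickup(F)): towers=[D/C; E/A/B] holding=F

towers=[D/C; E/A/B] holding=F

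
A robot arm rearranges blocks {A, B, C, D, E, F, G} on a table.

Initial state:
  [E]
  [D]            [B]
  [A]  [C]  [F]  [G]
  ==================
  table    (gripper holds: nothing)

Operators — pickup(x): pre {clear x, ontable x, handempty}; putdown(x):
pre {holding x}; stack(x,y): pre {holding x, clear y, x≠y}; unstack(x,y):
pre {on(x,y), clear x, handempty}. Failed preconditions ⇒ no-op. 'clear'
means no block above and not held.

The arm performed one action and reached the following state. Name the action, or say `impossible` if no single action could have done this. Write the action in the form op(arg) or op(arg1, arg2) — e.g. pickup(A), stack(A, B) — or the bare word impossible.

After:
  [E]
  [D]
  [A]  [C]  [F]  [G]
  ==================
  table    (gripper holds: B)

target: towers=[A/D/E; C; F; G] holding=B
     unstack(B, G) → towers=[A/D/E; C; F; G] holding=B  ← match
         pickup(F) → towers=[A/D/E; C; G/B] holding=F
     unstack(E, D) → towers=[A/D; C; F; G/B] holding=E
         pickup(C) → towers=[A/D/E; F; G/B] holding=C

unstack(B, G)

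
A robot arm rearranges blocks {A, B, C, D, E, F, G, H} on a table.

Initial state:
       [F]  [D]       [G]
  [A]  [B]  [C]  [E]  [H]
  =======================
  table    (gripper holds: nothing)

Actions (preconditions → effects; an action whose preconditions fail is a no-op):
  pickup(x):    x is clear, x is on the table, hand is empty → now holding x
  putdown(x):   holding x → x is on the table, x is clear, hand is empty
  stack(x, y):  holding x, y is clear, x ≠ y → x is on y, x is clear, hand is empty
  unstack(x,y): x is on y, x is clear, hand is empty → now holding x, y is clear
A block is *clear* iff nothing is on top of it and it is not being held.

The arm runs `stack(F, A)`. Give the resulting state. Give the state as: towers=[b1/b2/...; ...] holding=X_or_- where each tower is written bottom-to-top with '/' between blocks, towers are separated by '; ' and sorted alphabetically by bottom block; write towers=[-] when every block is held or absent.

before: towers=[A; B/F; C/D; E; H/G] holding=-
pre[stack(F, A)]: holding(F) ✗, clear(A) ✓, F≠A ✓
holding(F) unmet → stack(F, A) is a no-op
after:  towers=[A; B/F; C/D; E; H/G] holding=-

towers=[A; B/F; C/D; E; H/G] holding=-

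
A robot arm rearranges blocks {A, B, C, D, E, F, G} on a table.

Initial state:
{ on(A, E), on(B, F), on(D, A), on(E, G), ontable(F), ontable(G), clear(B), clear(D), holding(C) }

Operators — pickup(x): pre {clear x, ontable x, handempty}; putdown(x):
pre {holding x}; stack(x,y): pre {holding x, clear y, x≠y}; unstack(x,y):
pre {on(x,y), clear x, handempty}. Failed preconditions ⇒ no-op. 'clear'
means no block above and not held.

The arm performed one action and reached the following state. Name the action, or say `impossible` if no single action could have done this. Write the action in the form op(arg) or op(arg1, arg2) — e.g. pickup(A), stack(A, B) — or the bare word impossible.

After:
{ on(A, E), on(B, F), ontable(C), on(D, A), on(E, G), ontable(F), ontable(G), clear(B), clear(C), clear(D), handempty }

target: towers=[C; F/B; G/E/A/D] holding=-
        putdown(C) → towers=[C; F/B; G/E/A/D] holding=-  ← match
       stack(C, B) → towers=[F/B/C; G/E/A/D] holding=-
       stack(C, D) → towers=[F/B; G/E/A/D/C] holding=-

putdown(C)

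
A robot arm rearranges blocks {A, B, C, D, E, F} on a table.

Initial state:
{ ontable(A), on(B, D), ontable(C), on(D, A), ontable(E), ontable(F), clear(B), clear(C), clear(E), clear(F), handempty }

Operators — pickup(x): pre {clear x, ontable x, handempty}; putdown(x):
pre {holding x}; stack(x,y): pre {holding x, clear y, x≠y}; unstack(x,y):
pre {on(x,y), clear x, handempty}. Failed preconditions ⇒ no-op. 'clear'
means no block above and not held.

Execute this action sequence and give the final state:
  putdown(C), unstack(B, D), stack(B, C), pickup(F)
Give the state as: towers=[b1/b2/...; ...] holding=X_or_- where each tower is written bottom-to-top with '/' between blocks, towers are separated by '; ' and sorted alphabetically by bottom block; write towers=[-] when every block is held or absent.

step 1 (putdown(C)) [no-op]: towers=[A/D/B; C; E; F] holding=-
step 2 (unstack(B, D)): towers=[A/D; C; E; F] holding=B
step 3 (stack(B, C)): towers=[A/D; C/B; E; F] holding=-
step 4 (pickup(F)): towers=[A/D; C/B; E] holding=F

towers=[A/D; C/B; E] holding=F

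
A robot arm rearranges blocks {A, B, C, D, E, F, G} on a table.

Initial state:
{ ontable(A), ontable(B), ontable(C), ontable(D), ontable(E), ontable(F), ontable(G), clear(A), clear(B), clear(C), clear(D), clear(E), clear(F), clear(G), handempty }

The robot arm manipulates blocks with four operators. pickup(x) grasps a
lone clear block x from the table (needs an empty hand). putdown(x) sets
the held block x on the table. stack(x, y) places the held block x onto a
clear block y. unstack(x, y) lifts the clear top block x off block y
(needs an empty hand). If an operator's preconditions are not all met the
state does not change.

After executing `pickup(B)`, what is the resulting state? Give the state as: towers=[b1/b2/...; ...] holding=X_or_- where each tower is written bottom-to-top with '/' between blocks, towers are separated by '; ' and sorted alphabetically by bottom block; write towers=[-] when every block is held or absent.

towers=[A; C; D; E; F; G] holding=B

before: towers=[A; B; C; D; E; F; G] holding=-
pre[pickup(B)]: clear(B) ✓, ontable(B) ✓, handempty ✓
all met → apply pickup(B)
after:  towers=[A; C; D; E; F; G] holding=B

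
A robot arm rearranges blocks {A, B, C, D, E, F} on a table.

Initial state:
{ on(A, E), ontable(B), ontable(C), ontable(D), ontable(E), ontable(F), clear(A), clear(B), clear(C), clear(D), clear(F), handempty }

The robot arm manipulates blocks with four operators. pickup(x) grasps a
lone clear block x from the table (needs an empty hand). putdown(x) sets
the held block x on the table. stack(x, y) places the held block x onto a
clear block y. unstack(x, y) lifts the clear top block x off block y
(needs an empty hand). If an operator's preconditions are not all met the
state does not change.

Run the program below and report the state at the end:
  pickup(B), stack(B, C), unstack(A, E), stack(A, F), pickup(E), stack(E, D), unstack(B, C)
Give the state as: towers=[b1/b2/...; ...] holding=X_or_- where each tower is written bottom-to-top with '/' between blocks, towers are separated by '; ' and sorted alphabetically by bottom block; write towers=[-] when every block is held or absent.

step 1 (pickup(B)): towers=[C; D; E/A; F] holding=B
step 2 (stack(B, C)): towers=[C/B; D; E/A; F] holding=-
step 3 (unstack(A, E)): towers=[C/B; D; E; F] holding=A
step 4 (stack(A, F)): towers=[C/B; D; E; F/A] holding=-
step 5 (pickup(E)): towers=[C/B; D; F/A] holding=E
step 6 (stack(E, D)): towers=[C/B; D/E; F/A] holding=-
step 7 (unstack(B, C)): towers=[C; D/E; F/A] holding=B

towers=[C; D/E; F/A] holding=B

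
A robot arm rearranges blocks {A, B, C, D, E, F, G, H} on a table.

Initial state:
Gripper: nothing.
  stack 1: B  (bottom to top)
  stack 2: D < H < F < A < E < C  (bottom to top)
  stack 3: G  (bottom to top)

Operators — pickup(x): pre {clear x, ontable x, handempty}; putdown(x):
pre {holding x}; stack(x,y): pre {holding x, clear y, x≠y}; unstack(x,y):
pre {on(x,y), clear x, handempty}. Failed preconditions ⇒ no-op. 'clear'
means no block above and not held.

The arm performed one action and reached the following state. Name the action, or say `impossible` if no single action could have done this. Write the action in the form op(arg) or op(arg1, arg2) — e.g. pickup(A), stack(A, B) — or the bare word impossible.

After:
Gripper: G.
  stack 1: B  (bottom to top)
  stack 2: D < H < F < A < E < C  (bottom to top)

target: towers=[B; D/H/F/A/E/C] holding=G
         pickup(G) → towers=[B; D/H/F/A/E/C] holding=G  ← match
         pickup(B) → towers=[D/H/F/A/E/C; G] holding=B
     unstack(C, E) → towers=[B; D/H/F/A/E; G] holding=C

pickup(G)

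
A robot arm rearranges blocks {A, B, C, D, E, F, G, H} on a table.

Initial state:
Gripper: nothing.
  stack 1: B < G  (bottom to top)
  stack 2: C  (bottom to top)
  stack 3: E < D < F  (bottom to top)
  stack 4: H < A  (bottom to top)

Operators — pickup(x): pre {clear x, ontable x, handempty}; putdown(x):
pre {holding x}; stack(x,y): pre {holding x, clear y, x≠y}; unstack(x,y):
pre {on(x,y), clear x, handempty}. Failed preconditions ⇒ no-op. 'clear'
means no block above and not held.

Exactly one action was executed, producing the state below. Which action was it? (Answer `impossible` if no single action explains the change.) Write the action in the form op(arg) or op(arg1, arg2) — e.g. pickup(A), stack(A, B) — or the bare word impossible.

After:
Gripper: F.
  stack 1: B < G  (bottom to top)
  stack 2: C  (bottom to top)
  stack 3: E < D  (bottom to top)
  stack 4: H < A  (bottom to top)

target: towers=[B/G; C; E/D; H/A] holding=F
     unstack(G, B) → towers=[B; C; E/D/F; H/A] holding=G
     unstack(A, H) → towers=[B/G; C; E/D/F; H] holding=A
     unstack(F, D) → towers=[B/G; C; E/D; H/A] holding=F  ← match
         pickup(C) → towers=[B/G; E/D/F; H/A] holding=C

unstack(F, D)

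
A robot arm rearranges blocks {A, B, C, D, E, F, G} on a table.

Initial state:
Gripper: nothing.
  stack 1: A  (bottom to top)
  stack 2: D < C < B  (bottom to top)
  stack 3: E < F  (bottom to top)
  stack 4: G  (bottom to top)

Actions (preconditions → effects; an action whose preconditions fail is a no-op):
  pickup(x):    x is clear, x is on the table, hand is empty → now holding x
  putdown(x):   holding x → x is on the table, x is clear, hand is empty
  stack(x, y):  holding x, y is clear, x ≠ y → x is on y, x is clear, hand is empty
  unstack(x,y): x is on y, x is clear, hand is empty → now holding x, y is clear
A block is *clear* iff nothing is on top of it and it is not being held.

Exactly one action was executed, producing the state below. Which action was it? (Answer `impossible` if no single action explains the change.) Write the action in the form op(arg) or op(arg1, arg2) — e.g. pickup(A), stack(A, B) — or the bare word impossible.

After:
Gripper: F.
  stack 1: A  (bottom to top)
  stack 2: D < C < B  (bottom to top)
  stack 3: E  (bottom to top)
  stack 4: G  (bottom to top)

unstack(F, E)

target: towers=[A; D/C/B; E; G] holding=F
     unstack(B, C) → towers=[A; D/C; E/F; G] holding=B
     unstack(F, E) → towers=[A; D/C/B; E; G] holding=F  ← match
         pickup(G) → towers=[A; D/C/B; E/F] holding=G
         pickup(A) → towers=[D/C/B; E/F; G] holding=A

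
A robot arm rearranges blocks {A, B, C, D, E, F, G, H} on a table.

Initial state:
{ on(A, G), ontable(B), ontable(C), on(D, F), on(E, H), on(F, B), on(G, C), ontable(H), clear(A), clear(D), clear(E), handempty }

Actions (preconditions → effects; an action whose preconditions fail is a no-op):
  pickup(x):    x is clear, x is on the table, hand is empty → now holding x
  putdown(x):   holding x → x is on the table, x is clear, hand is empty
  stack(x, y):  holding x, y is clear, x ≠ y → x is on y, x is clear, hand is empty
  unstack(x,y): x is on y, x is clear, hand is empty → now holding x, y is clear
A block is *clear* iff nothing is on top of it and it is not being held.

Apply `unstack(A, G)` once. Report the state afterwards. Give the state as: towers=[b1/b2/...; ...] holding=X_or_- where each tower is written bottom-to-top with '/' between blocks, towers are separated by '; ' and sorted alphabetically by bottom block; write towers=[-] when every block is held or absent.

towers=[B/F/D; C/G; H/E] holding=A

before: towers=[B/F/D; C/G/A; H/E] holding=-
pre[unstack(A, G)]: on(A,G) yes, clear(A) yes, handempty yes
all met → apply unstack(A, G)
after:  towers=[B/F/D; C/G; H/E] holding=A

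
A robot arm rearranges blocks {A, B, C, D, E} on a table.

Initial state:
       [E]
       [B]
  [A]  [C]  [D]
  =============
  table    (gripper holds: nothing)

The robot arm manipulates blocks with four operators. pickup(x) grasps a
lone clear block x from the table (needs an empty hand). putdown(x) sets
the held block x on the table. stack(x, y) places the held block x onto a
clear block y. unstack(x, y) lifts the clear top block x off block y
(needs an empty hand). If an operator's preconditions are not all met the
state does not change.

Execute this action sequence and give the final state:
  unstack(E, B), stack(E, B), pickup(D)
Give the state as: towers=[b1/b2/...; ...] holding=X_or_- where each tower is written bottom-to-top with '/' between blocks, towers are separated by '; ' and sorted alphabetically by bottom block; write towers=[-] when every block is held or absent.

towers=[A; C/B/E] holding=D

step 1 (unstack(E, B)): towers=[A; C/B; D] holding=E
step 2 (stack(E, B)): towers=[A; C/B/E; D] holding=-
step 3 (pickup(D)): towers=[A; C/B/E] holding=D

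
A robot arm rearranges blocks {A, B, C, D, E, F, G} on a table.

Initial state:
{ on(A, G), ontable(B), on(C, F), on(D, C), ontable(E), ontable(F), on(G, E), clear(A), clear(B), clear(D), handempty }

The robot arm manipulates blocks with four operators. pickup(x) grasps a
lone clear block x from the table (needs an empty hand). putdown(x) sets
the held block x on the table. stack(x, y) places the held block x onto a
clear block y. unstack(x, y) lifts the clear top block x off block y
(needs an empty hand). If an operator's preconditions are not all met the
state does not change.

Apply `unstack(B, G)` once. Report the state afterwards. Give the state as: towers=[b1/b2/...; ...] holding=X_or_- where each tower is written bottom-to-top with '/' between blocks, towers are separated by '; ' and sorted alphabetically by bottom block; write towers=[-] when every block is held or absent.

before: towers=[B; E/G/A; F/C/D] holding=-
pre[unstack(B, G)]: on(B,G) no, clear(B) yes, handempty yes
on(B,G) unmet → unstack(B, G) is a no-op
after:  towers=[B; E/G/A; F/C/D] holding=-

towers=[B; E/G/A; F/C/D] holding=-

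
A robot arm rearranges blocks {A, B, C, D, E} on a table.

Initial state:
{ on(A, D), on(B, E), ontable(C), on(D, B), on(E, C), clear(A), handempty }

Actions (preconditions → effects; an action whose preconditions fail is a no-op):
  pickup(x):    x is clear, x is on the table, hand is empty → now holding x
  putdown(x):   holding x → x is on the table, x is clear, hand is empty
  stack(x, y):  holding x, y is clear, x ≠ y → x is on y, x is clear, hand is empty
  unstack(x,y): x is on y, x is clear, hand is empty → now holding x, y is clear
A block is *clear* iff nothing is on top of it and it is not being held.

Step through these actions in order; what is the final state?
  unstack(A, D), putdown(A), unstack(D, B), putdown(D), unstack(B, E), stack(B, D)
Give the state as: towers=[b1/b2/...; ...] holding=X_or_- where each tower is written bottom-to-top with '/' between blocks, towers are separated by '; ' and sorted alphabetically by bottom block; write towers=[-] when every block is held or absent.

step 1 (unstack(A, D)): towers=[C/E/B/D] holding=A
step 2 (putdown(A)): towers=[A; C/E/B/D] holding=-
step 3 (unstack(D, B)): towers=[A; C/E/B] holding=D
step 4 (putdown(D)): towers=[A; C/E/B; D] holding=-
step 5 (unstack(B, E)): towers=[A; C/E; D] holding=B
step 6 (stack(B, D)): towers=[A; C/E; D/B] holding=-

towers=[A; C/E; D/B] holding=-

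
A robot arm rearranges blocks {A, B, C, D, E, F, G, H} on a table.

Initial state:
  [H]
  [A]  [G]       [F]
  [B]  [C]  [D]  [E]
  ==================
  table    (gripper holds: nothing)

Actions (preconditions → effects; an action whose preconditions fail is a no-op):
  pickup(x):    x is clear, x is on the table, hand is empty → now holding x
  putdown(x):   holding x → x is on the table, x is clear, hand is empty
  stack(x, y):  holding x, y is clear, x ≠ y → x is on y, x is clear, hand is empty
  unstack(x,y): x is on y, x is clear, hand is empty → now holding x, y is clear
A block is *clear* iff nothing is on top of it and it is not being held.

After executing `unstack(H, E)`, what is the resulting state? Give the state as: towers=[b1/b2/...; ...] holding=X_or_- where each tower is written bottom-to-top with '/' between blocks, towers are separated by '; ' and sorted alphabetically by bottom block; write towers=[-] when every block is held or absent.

towers=[B/A/H; C/G; D; E/F] holding=-

before: towers=[B/A/H; C/G; D; E/F] holding=-
pre[unstack(H, E)]: on(H,E) ✗, clear(H) ✓, handempty ✓
on(H,E) unmet → unstack(H, E) is a no-op
after:  towers=[B/A/H; C/G; D; E/F] holding=-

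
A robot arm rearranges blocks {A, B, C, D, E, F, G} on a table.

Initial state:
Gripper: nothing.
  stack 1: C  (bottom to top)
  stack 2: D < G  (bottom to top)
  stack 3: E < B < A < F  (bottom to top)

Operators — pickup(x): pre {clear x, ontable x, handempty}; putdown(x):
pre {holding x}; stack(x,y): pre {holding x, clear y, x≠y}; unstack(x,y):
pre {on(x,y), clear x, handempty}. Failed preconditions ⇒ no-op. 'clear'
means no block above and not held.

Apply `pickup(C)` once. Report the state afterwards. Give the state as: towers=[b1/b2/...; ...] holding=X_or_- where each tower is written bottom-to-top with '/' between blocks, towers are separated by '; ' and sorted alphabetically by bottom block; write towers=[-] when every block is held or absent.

before: towers=[C; D/G; E/B/A/F] holding=-
pre[pickup(C)]: clear(C) ok, ontable(C) ok, handempty ok
all met → apply pickup(C)
after:  towers=[D/G; E/B/A/F] holding=C

towers=[D/G; E/B/A/F] holding=C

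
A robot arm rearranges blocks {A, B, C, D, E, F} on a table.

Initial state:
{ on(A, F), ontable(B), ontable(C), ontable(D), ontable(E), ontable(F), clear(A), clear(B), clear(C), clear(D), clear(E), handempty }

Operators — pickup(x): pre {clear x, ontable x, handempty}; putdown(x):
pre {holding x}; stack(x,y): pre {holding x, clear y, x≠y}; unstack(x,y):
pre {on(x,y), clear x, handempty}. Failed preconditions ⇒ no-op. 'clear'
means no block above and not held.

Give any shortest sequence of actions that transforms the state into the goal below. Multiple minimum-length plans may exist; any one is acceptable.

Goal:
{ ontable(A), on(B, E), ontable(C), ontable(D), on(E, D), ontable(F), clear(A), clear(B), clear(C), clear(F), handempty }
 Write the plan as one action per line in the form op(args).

unstack(A, F)
putdown(A)
pickup(E)
stack(E, D)
pickup(B)
stack(B, E)

step 1 (unstack(A, F)): towers=[B; C; D; E; F] holding=A
step 2 (putdown(A)): towers=[A; B; C; D; E; F] holding=-
step 3 (pickup(E)): towers=[A; B; C; D; F] holding=E
step 4 (stack(E, D)): towers=[A; B; C; D/E; F] holding=-
step 5 (pickup(B)): towers=[A; C; D/E; F] holding=B
step 6 (stack(B, E)): towers=[A; C; D/E/B; F] holding=-
goal check: towers=[A; C; D/E/B; F] holding=- — reached (length 6, optimal by BFS)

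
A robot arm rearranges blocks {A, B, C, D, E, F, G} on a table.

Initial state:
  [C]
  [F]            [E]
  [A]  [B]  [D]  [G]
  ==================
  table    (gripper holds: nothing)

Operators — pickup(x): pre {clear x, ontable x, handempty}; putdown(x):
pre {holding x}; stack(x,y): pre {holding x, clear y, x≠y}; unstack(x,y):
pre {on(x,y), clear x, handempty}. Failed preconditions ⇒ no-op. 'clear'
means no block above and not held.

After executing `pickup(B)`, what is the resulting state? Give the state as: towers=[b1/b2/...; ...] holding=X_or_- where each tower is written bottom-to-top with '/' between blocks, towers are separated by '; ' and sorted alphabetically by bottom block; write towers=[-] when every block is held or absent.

towers=[A/F/C; D; G/E] holding=B

before: towers=[A/F/C; B; D; G/E] holding=-
pre[pickup(B)]: clear(B) ✓, ontable(B) ✓, handempty ✓
all met → apply pickup(B)
after:  towers=[A/F/C; D; G/E] holding=B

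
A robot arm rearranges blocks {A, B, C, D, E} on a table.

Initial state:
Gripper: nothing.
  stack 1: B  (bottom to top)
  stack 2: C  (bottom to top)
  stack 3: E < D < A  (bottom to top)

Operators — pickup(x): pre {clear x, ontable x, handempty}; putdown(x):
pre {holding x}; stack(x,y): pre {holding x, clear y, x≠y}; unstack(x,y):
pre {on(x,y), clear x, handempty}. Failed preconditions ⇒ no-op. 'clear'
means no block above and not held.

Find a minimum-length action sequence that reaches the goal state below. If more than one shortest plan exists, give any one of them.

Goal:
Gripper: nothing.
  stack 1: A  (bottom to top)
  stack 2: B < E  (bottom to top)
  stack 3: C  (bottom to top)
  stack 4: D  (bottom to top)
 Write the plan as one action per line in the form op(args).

unstack(A, D)
putdown(A)
unstack(D, E)
putdown(D)
pickup(E)
stack(E, B)

step 1 (unstack(A, D)): towers=[B; C; E/D] holding=A
step 2 (putdown(A)): towers=[A; B; C; E/D] holding=-
step 3 (unstack(D, E)): towers=[A; B; C; E] holding=D
step 4 (putdown(D)): towers=[A; B; C; D; E] holding=-
step 5 (pickup(E)): towers=[A; B; C; D] holding=E
step 6 (stack(E, B)): towers=[A; B/E; C; D] holding=-
goal check: towers=[A; B/E; C; D] holding=- — reached (length 6, optimal by BFS)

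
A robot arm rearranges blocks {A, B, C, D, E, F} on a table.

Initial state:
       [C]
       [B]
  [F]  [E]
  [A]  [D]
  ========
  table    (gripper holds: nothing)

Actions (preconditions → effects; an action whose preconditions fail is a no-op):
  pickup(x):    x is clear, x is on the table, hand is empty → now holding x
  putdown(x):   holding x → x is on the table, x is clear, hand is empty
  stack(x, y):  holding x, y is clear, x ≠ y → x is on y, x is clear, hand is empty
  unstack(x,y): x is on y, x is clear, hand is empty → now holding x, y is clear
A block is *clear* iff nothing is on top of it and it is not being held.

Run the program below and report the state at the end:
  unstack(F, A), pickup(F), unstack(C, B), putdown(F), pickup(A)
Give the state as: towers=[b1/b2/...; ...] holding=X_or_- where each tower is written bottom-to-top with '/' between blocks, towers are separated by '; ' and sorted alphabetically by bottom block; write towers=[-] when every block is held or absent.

step 1 (unstack(F, A)): towers=[A; D/E/B/C] holding=F
step 2 (pickup(F)) [no-op]: towers=[A; D/E/B/C] holding=F
step 3 (unstack(C, B)) [no-op]: towers=[A; D/E/B/C] holding=F
step 4 (putdown(F)): towers=[A; D/E/B/C; F] holding=-
step 5 (pickup(A)): towers=[D/E/B/C; F] holding=A

towers=[D/E/B/C; F] holding=A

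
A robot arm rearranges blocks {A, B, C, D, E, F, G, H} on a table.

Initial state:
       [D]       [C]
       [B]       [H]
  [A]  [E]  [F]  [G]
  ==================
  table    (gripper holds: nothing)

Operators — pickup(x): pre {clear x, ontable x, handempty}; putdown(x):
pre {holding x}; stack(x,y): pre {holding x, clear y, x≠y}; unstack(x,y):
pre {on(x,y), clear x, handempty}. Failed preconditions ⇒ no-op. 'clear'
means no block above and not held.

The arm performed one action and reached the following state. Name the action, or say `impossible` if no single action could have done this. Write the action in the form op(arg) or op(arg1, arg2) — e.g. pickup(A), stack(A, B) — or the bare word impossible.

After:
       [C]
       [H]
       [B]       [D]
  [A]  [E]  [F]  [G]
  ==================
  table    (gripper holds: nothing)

impossible

target: towers=[A; E/B/H/C; F; G/D] holding=-
         pickup(A) → towers=[E/B/D; F; G/H/C] holding=A
         pickup(F) → towers=[A; E/B/D; G/H/C] holding=F
     unstack(D, B) → towers=[A; E/B; F; G/H/C] holding=D
     unstack(C, H) → towers=[A; E/B/D; F; G/H] holding=C
none of the 4 applicable actions match → impossible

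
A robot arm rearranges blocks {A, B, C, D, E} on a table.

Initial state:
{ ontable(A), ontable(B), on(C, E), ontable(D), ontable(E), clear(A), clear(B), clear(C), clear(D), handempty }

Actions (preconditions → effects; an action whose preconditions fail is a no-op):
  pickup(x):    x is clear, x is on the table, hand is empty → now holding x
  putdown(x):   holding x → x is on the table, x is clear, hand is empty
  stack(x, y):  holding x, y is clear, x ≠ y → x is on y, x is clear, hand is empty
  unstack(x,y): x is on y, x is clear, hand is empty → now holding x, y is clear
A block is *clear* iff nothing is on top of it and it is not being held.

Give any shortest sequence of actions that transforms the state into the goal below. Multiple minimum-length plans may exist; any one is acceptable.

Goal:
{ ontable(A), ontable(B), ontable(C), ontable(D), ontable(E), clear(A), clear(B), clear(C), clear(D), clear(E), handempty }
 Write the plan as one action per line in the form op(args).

unstack(C, E)
putdown(C)

step 1 (unstack(C, E)): towers=[A; B; D; E] holding=C
step 2 (putdown(C)): towers=[A; B; C; D; E] holding=-
goal check: towers=[A; B; C; D; E] holding=- — reached (length 2, optimal by BFS)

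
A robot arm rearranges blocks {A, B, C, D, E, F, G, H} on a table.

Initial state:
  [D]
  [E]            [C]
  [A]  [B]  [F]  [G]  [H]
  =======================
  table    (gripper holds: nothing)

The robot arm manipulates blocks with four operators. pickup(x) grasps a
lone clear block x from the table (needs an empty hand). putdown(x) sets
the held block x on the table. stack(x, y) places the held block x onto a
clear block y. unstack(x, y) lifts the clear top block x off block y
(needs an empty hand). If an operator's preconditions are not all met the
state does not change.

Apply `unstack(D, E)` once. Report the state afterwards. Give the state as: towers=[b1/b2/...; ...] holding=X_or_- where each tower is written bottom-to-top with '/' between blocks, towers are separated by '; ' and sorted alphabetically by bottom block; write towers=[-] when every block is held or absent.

before: towers=[A/E/D; B; F; G/C; H] holding=-
pre[unstack(D, E)]: on(D,E) ✓, clear(D) ✓, handempty ✓
all met → apply unstack(D, E)
after:  towers=[A/E; B; F; G/C; H] holding=D

towers=[A/E; B; F; G/C; H] holding=D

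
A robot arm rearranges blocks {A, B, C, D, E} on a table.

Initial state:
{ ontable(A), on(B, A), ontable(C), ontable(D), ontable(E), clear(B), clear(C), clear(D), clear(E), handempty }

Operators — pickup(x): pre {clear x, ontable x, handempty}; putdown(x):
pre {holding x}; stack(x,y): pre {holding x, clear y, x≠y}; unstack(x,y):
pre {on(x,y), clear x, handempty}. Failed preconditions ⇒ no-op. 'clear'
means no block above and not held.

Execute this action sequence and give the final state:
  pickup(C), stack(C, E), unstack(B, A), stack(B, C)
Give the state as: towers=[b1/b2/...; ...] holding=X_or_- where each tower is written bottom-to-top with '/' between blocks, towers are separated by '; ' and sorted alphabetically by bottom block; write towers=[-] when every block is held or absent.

towers=[A; D; E/C/B] holding=-

step 1 (pickup(C)): towers=[A/B; D; E] holding=C
step 2 (stack(C, E)): towers=[A/B; D; E/C] holding=-
step 3 (unstack(B, A)): towers=[A; D; E/C] holding=B
step 4 (stack(B, C)): towers=[A; D; E/C/B] holding=-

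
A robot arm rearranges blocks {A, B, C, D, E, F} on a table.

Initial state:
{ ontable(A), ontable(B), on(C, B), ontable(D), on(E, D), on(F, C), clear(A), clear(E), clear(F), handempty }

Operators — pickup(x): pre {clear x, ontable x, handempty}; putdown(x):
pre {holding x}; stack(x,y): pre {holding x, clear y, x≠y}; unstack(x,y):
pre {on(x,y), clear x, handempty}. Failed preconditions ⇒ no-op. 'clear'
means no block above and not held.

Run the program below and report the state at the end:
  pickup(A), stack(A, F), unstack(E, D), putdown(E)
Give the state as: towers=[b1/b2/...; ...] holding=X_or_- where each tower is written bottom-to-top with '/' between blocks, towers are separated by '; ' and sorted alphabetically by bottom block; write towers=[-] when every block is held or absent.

towers=[B/C/F/A; D; E] holding=-

step 1 (pickup(A)): towers=[B/C/F; D/E] holding=A
step 2 (stack(A, F)): towers=[B/C/F/A; D/E] holding=-
step 3 (unstack(E, D)): towers=[B/C/F/A; D] holding=E
step 4 (putdown(E)): towers=[B/C/F/A; D; E] holding=-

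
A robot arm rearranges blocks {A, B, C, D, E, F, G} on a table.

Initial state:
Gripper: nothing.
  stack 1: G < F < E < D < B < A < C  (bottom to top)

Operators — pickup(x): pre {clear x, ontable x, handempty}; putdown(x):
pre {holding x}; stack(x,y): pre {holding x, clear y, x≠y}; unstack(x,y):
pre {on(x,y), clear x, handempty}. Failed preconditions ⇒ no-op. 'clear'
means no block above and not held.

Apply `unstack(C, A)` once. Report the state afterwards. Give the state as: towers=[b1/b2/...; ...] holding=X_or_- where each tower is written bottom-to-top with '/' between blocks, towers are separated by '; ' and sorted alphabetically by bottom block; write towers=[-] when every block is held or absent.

before: towers=[G/F/E/D/B/A/C] holding=-
pre[unstack(C, A)]: on(C,A) ✓, clear(C) ✓, handempty ✓
all met → apply unstack(C, A)
after:  towers=[G/F/E/D/B/A] holding=C

towers=[G/F/E/D/B/A] holding=C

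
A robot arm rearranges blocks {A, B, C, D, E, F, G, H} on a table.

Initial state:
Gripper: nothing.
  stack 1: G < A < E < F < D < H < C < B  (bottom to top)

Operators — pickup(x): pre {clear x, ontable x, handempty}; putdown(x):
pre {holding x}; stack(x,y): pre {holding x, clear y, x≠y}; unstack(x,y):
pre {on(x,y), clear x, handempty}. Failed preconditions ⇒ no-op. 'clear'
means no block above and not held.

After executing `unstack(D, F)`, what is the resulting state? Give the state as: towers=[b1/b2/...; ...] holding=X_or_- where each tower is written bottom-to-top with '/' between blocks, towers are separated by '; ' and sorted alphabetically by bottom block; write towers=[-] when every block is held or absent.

towers=[G/A/E/F/D/H/C/B] holding=-

before: towers=[G/A/E/F/D/H/C/B] holding=-
pre[unstack(D, F)]: on(D,F) ✓, clear(D) ✗, handempty ✓
clear(D) unmet → unstack(D, F) is a no-op
after:  towers=[G/A/E/F/D/H/C/B] holding=-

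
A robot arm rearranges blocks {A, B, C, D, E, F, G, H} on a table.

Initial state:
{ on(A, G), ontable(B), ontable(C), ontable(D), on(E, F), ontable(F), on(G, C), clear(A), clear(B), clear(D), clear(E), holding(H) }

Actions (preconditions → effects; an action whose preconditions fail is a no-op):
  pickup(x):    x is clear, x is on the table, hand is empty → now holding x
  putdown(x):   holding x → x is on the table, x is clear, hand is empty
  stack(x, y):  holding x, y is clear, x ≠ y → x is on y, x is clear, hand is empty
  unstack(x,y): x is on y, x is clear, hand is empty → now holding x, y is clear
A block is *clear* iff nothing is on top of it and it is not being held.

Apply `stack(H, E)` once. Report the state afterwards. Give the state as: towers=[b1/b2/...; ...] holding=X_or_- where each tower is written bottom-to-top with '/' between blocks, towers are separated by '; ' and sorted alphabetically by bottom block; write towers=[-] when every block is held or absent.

towers=[B; C/G/A; D; F/E/H] holding=-

before: towers=[B; C/G/A; D; F/E] holding=H
pre[stack(H, E)]: holding(H) yes, clear(E) yes, H≠E yes
all met → apply stack(H, E)
after:  towers=[B; C/G/A; D; F/E/H] holding=-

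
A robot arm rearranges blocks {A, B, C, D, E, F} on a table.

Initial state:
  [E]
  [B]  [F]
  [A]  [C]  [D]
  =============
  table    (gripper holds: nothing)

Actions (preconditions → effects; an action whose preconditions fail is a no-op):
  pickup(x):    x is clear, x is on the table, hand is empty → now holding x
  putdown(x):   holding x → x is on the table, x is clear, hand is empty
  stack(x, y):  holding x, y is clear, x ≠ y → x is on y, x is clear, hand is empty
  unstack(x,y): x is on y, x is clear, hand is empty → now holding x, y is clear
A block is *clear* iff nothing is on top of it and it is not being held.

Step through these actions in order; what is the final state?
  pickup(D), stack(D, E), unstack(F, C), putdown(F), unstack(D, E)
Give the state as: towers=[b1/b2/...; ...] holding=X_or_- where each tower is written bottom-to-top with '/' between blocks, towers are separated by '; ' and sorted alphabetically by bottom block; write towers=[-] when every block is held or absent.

step 1 (pickup(D)): towers=[A/B/E; C/F] holding=D
step 2 (stack(D, E)): towers=[A/B/E/D; C/F] holding=-
step 3 (unstack(F, C)): towers=[A/B/E/D; C] holding=F
step 4 (putdown(F)): towers=[A/B/E/D; C; F] holding=-
step 5 (unstack(D, E)): towers=[A/B/E; C; F] holding=D

towers=[A/B/E; C; F] holding=D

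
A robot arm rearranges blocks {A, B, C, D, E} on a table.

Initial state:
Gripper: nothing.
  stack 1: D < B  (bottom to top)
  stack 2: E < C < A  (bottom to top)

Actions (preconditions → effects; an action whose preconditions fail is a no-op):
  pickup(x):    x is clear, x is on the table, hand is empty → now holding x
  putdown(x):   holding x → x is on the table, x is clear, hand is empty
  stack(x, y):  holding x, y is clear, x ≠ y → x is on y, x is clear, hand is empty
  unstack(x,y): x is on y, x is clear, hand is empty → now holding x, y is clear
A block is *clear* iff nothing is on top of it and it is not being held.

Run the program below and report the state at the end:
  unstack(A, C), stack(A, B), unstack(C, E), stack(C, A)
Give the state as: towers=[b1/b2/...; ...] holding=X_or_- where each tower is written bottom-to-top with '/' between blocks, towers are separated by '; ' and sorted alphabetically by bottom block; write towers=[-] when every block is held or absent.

step 1 (unstack(A, C)): towers=[D/B; E/C] holding=A
step 2 (stack(A, B)): towers=[D/B/A; E/C] holding=-
step 3 (unstack(C, E)): towers=[D/B/A; E] holding=C
step 4 (stack(C, A)): towers=[D/B/A/C; E] holding=-

towers=[D/B/A/C; E] holding=-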